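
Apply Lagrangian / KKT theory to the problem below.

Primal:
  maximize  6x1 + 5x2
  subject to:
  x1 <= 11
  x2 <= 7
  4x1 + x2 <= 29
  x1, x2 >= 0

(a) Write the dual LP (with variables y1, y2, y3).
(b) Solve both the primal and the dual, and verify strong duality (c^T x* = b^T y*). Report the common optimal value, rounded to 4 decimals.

The standard primal-dual pair for 'max c^T x s.t. A x <= b, x >= 0' is:
  Dual:  min b^T y  s.t.  A^T y >= c,  y >= 0.

So the dual LP is:
  minimize  11y1 + 7y2 + 29y3
  subject to:
    y1 + 4y3 >= 6
    y2 + y3 >= 5
    y1, y2, y3 >= 0

Solving the primal: x* = (5.5, 7).
  primal value c^T x* = 68.
Solving the dual: y* = (0, 3.5, 1.5).
  dual value b^T y* = 68.
Strong duality: c^T x* = b^T y*. Confirmed.

68


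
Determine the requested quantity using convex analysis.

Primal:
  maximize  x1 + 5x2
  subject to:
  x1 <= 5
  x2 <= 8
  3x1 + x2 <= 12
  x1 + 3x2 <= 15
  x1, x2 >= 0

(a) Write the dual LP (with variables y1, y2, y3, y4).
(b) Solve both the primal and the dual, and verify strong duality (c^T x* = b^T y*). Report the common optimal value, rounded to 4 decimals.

The standard primal-dual pair for 'max c^T x s.t. A x <= b, x >= 0' is:
  Dual:  min b^T y  s.t.  A^T y >= c,  y >= 0.

So the dual LP is:
  minimize  5y1 + 8y2 + 12y3 + 15y4
  subject to:
    y1 + 3y3 + y4 >= 1
    y2 + y3 + 3y4 >= 5
    y1, y2, y3, y4 >= 0

Solving the primal: x* = (0, 5).
  primal value c^T x* = 25.
Solving the dual: y* = (0, 0, 0, 1.6667).
  dual value b^T y* = 25.
Strong duality: c^T x* = b^T y*. Confirmed.

25


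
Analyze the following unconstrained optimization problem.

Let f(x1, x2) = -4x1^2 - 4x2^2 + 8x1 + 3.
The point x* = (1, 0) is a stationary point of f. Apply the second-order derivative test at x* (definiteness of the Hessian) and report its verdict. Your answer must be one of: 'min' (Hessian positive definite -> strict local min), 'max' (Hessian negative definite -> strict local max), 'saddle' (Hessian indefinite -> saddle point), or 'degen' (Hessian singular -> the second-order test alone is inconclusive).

Compute the Hessian H = grad^2 f:
  H = [[-8, 0], [0, -8]]
Verify stationarity: grad f(x*) = H x* + g = (0, 0).
Eigenvalues of H: -8, -8.
Both eigenvalues < 0, so H is negative definite -> x* is a strict local max.

max


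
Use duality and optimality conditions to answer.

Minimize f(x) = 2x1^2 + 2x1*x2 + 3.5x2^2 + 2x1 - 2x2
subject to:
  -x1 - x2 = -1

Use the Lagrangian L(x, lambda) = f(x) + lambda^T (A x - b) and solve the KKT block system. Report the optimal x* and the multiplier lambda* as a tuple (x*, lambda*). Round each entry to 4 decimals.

Form the Lagrangian:
  L(x, lambda) = (1/2) x^T Q x + c^T x + lambda^T (A x - b)
Stationarity (grad_x L = 0): Q x + c + A^T lambda = 0.
Primal feasibility: A x = b.

This gives the KKT block system:
  [ Q   A^T ] [ x     ]   [-c ]
  [ A    0  ] [ lambda ] = [ b ]

Solving the linear system:
  x*      = (0.1429, 0.8571)
  lambda* = (4.2857)
  f(x*)   = 1.4286

x* = (0.1429, 0.8571), lambda* = (4.2857)


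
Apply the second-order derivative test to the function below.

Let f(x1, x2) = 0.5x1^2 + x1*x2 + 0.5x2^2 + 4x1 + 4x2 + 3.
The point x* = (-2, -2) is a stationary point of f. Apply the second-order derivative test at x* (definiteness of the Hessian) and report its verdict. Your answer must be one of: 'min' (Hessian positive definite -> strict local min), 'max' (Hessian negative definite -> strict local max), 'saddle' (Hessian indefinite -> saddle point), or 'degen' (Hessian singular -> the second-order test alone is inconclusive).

Compute the Hessian H = grad^2 f:
  H = [[1, 1], [1, 1]]
Verify stationarity: grad f(x*) = H x* + g = (0, 0).
Eigenvalues of H: 0, 2.
H has a zero eigenvalue (singular; positive semidefinite but not definite), so H is neither positive definite, negative definite, nor indefinite. The second-order test alone is inconclusive -> degen.
(Indeed, f is constant along the null direction of H through x*, so x* is not a strict local extremum.)

degen


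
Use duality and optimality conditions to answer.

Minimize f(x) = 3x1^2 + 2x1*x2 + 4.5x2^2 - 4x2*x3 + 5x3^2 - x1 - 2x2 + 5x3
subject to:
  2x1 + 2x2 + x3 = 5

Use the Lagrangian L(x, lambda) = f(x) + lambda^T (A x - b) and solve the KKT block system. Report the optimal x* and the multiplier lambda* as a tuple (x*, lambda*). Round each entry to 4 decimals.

Form the Lagrangian:
  L(x, lambda) = (1/2) x^T Q x + c^T x + lambda^T (A x - b)
Stationarity (grad_x L = 0): Q x + c + A^T lambda = 0.
Primal feasibility: A x = b.

This gives the KKT block system:
  [ Q   A^T ] [ x     ]   [-c ]
  [ A    0  ] [ lambda ] = [ b ]

Solving the linear system:
  x*      = (1.2551, 1.0653, 0.3592)
  lambda* = (-4.3306)
  f(x*)   = 10.0316

x* = (1.2551, 1.0653, 0.3592), lambda* = (-4.3306)


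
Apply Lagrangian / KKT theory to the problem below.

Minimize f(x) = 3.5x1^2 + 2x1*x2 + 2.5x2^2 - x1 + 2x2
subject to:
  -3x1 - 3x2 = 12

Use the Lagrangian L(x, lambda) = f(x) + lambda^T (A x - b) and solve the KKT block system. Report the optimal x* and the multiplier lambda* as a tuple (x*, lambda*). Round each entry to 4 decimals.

Form the Lagrangian:
  L(x, lambda) = (1/2) x^T Q x + c^T x + lambda^T (A x - b)
Stationarity (grad_x L = 0): Q x + c + A^T lambda = 0.
Primal feasibility: A x = b.

This gives the KKT block system:
  [ Q   A^T ] [ x     ]   [-c ]
  [ A    0  ] [ lambda ] = [ b ]

Solving the linear system:
  x*      = (-1.125, -2.875)
  lambda* = (-4.875)
  f(x*)   = 26.9375

x* = (-1.125, -2.875), lambda* = (-4.875)


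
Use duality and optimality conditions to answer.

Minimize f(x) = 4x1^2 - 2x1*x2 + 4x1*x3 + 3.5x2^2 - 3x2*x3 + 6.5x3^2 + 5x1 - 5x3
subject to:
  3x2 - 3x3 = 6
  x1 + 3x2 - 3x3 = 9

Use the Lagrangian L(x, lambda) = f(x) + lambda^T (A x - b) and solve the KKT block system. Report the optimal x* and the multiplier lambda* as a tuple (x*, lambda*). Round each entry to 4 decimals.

Form the Lagrangian:
  L(x, lambda) = (1/2) x^T Q x + c^T x + lambda^T (A x - b)
Stationarity (grad_x L = 0): Q x + c + A^T lambda = 0.
Primal feasibility: A x = b.

This gives the KKT block system:
  [ Q   A^T ] [ x     ]   [-c ]
  [ A    0  ] [ lambda ] = [ b ]

Solving the linear system:
  x*      = (3, 1.3571, -0.6429)
  lambda* = (21.9048, -23.7143)
  f(x*)   = 50.1071

x* = (3, 1.3571, -0.6429), lambda* = (21.9048, -23.7143)


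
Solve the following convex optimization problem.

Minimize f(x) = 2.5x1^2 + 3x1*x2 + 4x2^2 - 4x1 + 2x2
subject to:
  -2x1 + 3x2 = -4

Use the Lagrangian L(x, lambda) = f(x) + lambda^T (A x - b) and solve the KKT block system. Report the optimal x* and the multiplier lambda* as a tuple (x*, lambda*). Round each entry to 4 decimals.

Form the Lagrangian:
  L(x, lambda) = (1/2) x^T Q x + c^T x + lambda^T (A x - b)
Stationarity (grad_x L = 0): Q x + c + A^T lambda = 0.
Primal feasibility: A x = b.

This gives the KKT block system:
  [ Q   A^T ] [ x     ]   [-c ]
  [ A    0  ] [ lambda ] = [ b ]

Solving the linear system:
  x*      = (1.0973, -0.6018)
  lambda* = (-0.1593)
  f(x*)   = -3.115

x* = (1.0973, -0.6018), lambda* = (-0.1593)


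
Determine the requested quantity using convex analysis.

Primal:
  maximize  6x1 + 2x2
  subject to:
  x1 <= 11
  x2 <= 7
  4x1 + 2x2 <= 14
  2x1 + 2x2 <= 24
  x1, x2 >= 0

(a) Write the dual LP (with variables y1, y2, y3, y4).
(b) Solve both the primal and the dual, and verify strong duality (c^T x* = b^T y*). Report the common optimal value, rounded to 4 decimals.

The standard primal-dual pair for 'max c^T x s.t. A x <= b, x >= 0' is:
  Dual:  min b^T y  s.t.  A^T y >= c,  y >= 0.

So the dual LP is:
  minimize  11y1 + 7y2 + 14y3 + 24y4
  subject to:
    y1 + 4y3 + 2y4 >= 6
    y2 + 2y3 + 2y4 >= 2
    y1, y2, y3, y4 >= 0

Solving the primal: x* = (3.5, 0).
  primal value c^T x* = 21.
Solving the dual: y* = (0, 0, 1.5, 0).
  dual value b^T y* = 21.
Strong duality: c^T x* = b^T y*. Confirmed.

21


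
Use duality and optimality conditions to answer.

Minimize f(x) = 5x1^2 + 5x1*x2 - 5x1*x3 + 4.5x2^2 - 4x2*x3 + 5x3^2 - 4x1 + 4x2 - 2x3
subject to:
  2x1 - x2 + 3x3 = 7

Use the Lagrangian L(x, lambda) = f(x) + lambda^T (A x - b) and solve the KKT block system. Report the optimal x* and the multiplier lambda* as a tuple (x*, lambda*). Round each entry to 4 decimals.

Form the Lagrangian:
  L(x, lambda) = (1/2) x^T Q x + c^T x + lambda^T (A x - b)
Stationarity (grad_x L = 0): Q x + c + A^T lambda = 0.
Primal feasibility: A x = b.

This gives the KKT block system:
  [ Q   A^T ] [ x     ]   [-c ]
  [ A    0  ] [ lambda ] = [ b ]

Solving the linear system:
  x*      = (1.6042, -1.0529, 0.9129)
  lambda* = (-1.1065)
  f(x*)   = -2.3542

x* = (1.6042, -1.0529, 0.9129), lambda* = (-1.1065)


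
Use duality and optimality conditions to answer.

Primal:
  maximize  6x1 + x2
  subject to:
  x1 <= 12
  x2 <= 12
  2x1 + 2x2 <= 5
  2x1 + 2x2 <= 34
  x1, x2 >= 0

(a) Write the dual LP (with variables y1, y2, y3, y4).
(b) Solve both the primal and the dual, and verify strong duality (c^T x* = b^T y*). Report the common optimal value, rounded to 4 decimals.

The standard primal-dual pair for 'max c^T x s.t. A x <= b, x >= 0' is:
  Dual:  min b^T y  s.t.  A^T y >= c,  y >= 0.

So the dual LP is:
  minimize  12y1 + 12y2 + 5y3 + 34y4
  subject to:
    y1 + 2y3 + 2y4 >= 6
    y2 + 2y3 + 2y4 >= 1
    y1, y2, y3, y4 >= 0

Solving the primal: x* = (2.5, 0).
  primal value c^T x* = 15.
Solving the dual: y* = (0, 0, 3, 0).
  dual value b^T y* = 15.
Strong duality: c^T x* = b^T y*. Confirmed.

15


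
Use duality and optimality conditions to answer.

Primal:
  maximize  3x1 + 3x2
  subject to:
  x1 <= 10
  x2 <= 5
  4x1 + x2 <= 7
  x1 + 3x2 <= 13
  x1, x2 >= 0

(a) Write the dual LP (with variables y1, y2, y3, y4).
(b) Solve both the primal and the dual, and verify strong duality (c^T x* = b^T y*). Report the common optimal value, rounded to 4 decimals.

The standard primal-dual pair for 'max c^T x s.t. A x <= b, x >= 0' is:
  Dual:  min b^T y  s.t.  A^T y >= c,  y >= 0.

So the dual LP is:
  minimize  10y1 + 5y2 + 7y3 + 13y4
  subject to:
    y1 + 4y3 + y4 >= 3
    y2 + y3 + 3y4 >= 3
    y1, y2, y3, y4 >= 0

Solving the primal: x* = (0.7273, 4.0909).
  primal value c^T x* = 14.4545.
Solving the dual: y* = (0, 0, 0.5455, 0.8182).
  dual value b^T y* = 14.4545.
Strong duality: c^T x* = b^T y*. Confirmed.

14.4545


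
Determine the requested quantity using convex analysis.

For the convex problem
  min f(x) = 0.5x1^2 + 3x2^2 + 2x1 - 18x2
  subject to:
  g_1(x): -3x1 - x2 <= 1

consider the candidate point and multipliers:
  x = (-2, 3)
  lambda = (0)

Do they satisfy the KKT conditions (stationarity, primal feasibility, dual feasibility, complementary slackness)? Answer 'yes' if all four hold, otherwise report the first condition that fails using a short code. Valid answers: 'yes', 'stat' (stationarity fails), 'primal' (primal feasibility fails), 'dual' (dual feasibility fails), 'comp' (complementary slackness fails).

Gradient of f: grad f(x) = Q x + c = (0, 0)
Constraint values g_i(x) = a_i^T x - b_i:
  g_1((-2, 3)) = 2
Stationarity residual: grad f(x) + sum_i lambda_i a_i = (0, 0)
  -> stationarity OK
Primal feasibility (all g_i <= 0): FAILS
Dual feasibility (all lambda_i >= 0): OK
Complementary slackness (lambda_i * g_i(x) = 0 for all i): OK

Verdict: the first failing condition is primal_feasibility -> primal.

primal


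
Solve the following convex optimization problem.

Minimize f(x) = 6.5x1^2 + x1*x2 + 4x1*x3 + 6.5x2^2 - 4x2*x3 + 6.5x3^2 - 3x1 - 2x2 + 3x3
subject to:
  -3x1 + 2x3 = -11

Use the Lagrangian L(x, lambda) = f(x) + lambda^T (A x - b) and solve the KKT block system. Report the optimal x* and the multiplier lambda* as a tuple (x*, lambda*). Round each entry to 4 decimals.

Form the Lagrangian:
  L(x, lambda) = (1/2) x^T Q x + c^T x + lambda^T (A x - b)
Stationarity (grad_x L = 0): Q x + c + A^T lambda = 0.
Primal feasibility: A x = b.

This gives the KKT block system:
  [ Q   A^T ] [ x     ]   [-c ]
  [ A    0  ] [ lambda ] = [ b ]

Solving the linear system:
  x*      = (2.2944, -0.656, -2.0584)
  lambda* = (5.9791)
  f(x*)   = 27.0116

x* = (2.2944, -0.656, -2.0584), lambda* = (5.9791)


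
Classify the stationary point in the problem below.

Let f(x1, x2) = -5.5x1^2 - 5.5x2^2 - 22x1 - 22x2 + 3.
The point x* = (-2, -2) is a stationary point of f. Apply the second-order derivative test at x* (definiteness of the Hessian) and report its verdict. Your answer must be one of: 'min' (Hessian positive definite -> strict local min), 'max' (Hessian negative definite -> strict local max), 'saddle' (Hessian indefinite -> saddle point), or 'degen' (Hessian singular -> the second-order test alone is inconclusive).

Compute the Hessian H = grad^2 f:
  H = [[-11, 0], [0, -11]]
Verify stationarity: grad f(x*) = H x* + g = (0, 0).
Eigenvalues of H: -11, -11.
Both eigenvalues < 0, so H is negative definite -> x* is a strict local max.

max


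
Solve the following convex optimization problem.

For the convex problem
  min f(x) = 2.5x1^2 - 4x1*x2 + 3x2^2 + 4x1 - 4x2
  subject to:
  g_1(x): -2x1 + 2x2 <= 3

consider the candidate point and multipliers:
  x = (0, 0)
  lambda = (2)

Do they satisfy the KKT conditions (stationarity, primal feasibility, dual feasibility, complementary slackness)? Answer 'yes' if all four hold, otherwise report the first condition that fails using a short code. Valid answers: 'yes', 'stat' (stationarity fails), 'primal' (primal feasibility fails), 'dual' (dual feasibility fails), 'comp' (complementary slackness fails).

Gradient of f: grad f(x) = Q x + c = (4, -4)
Constraint values g_i(x) = a_i^T x - b_i:
  g_1((0, 0)) = -3
Stationarity residual: grad f(x) + sum_i lambda_i a_i = (0, 0)
  -> stationarity OK
Primal feasibility (all g_i <= 0): OK
Dual feasibility (all lambda_i >= 0): OK
Complementary slackness (lambda_i * g_i(x) = 0 for all i): FAILS

Verdict: the first failing condition is complementary_slackness -> comp.

comp


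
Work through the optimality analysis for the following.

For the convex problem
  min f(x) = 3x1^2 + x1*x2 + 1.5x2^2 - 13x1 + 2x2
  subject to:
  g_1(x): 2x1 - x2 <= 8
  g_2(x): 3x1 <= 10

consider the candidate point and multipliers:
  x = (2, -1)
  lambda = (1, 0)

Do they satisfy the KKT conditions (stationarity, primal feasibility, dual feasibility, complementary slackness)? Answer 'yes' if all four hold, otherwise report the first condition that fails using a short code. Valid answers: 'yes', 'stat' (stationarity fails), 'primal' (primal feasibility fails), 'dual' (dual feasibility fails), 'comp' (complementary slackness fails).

Gradient of f: grad f(x) = Q x + c = (-2, 1)
Constraint values g_i(x) = a_i^T x - b_i:
  g_1((2, -1)) = -3
  g_2((2, -1)) = -4
Stationarity residual: grad f(x) + sum_i lambda_i a_i = (0, 0)
  -> stationarity OK
Primal feasibility (all g_i <= 0): OK
Dual feasibility (all lambda_i >= 0): OK
Complementary slackness (lambda_i * g_i(x) = 0 for all i): FAILS

Verdict: the first failing condition is complementary_slackness -> comp.

comp


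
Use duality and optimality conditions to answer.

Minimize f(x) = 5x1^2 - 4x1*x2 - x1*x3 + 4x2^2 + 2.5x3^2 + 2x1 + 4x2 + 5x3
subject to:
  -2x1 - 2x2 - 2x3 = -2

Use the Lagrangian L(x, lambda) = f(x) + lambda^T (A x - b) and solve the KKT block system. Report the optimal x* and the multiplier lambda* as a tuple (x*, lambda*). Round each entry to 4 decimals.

Form the Lagrangian:
  L(x, lambda) = (1/2) x^T Q x + c^T x + lambda^T (A x - b)
Stationarity (grad_x L = 0): Q x + c + A^T lambda = 0.
Primal feasibility: A x = b.

This gives the KKT block system:
  [ Q   A^T ] [ x     ]   [-c ]
  [ A    0  ] [ lambda ] = [ b ]

Solving the linear system:
  x*      = (0.4839, 0.3871, 0.129)
  lambda* = (2.5806)
  f(x*)   = 4.1613

x* = (0.4839, 0.3871, 0.129), lambda* = (2.5806)


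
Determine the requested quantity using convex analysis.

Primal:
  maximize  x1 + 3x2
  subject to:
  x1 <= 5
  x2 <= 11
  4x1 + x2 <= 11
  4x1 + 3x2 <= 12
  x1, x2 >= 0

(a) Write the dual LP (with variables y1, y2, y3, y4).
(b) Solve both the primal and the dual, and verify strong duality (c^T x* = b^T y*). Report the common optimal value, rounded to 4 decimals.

The standard primal-dual pair for 'max c^T x s.t. A x <= b, x >= 0' is:
  Dual:  min b^T y  s.t.  A^T y >= c,  y >= 0.

So the dual LP is:
  minimize  5y1 + 11y2 + 11y3 + 12y4
  subject to:
    y1 + 4y3 + 4y4 >= 1
    y2 + y3 + 3y4 >= 3
    y1, y2, y3, y4 >= 0

Solving the primal: x* = (0, 4).
  primal value c^T x* = 12.
Solving the dual: y* = (0, 0, 0, 1).
  dual value b^T y* = 12.
Strong duality: c^T x* = b^T y*. Confirmed.

12


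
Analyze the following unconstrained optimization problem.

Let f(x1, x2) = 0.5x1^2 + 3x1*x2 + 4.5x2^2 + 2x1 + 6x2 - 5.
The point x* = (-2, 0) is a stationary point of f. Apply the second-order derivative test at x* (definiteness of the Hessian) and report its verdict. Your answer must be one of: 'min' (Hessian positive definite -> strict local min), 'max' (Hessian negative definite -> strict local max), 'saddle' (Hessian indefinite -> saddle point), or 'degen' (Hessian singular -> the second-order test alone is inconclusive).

Compute the Hessian H = grad^2 f:
  H = [[1, 3], [3, 9]]
Verify stationarity: grad f(x*) = H x* + g = (0, 0).
Eigenvalues of H: 0, 10.
H has a zero eigenvalue (singular; positive semidefinite but not definite), so H is neither positive definite, negative definite, nor indefinite. The second-order test alone is inconclusive -> degen.
(Indeed, f is constant along the null direction of H through x*, so x* is not a strict local extremum.)

degen


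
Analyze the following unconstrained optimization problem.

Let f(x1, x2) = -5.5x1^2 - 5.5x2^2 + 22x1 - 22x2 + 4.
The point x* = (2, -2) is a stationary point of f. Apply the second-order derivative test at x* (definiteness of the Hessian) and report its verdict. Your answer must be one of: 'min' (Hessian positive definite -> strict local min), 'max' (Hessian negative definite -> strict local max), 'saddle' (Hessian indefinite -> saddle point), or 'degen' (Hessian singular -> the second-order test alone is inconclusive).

Compute the Hessian H = grad^2 f:
  H = [[-11, 0], [0, -11]]
Verify stationarity: grad f(x*) = H x* + g = (0, 0).
Eigenvalues of H: -11, -11.
Both eigenvalues < 0, so H is negative definite -> x* is a strict local max.

max


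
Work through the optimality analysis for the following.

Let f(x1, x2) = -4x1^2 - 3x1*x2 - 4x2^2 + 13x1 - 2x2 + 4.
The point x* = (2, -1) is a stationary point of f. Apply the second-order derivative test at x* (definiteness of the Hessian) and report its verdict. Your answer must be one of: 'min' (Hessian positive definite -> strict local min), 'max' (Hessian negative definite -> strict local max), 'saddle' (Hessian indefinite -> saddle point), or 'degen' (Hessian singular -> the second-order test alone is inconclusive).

Compute the Hessian H = grad^2 f:
  H = [[-8, -3], [-3, -8]]
Verify stationarity: grad f(x*) = H x* + g = (0, 0).
Eigenvalues of H: -11, -5.
Both eigenvalues < 0, so H is negative definite -> x* is a strict local max.

max


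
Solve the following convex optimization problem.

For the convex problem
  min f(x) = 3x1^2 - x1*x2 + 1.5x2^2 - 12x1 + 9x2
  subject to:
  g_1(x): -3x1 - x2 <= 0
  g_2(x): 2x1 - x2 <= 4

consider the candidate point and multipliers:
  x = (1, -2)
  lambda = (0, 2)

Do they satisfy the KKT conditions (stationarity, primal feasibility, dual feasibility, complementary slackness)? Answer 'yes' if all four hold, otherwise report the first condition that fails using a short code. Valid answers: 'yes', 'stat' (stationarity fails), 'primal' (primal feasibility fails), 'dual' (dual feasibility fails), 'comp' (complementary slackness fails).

Gradient of f: grad f(x) = Q x + c = (-4, 2)
Constraint values g_i(x) = a_i^T x - b_i:
  g_1((1, -2)) = -1
  g_2((1, -2)) = 0
Stationarity residual: grad f(x) + sum_i lambda_i a_i = (0, 0)
  -> stationarity OK
Primal feasibility (all g_i <= 0): OK
Dual feasibility (all lambda_i >= 0): OK
Complementary slackness (lambda_i * g_i(x) = 0 for all i): OK

Verdict: yes, KKT holds.

yes


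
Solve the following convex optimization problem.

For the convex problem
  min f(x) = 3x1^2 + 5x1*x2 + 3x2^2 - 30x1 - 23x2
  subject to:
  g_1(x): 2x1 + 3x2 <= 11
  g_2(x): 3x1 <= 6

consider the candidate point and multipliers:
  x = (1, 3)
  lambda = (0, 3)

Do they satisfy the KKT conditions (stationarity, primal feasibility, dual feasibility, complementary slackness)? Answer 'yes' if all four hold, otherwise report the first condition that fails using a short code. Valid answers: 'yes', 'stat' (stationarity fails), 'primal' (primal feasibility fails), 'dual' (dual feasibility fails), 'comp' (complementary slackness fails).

Gradient of f: grad f(x) = Q x + c = (-9, 0)
Constraint values g_i(x) = a_i^T x - b_i:
  g_1((1, 3)) = 0
  g_2((1, 3)) = -3
Stationarity residual: grad f(x) + sum_i lambda_i a_i = (0, 0)
  -> stationarity OK
Primal feasibility (all g_i <= 0): OK
Dual feasibility (all lambda_i >= 0): OK
Complementary slackness (lambda_i * g_i(x) = 0 for all i): FAILS

Verdict: the first failing condition is complementary_slackness -> comp.

comp


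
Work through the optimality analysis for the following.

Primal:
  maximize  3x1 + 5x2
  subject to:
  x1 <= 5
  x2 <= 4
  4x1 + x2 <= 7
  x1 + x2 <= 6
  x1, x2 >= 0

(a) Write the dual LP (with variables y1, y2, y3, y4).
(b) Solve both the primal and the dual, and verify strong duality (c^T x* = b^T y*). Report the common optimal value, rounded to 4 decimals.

The standard primal-dual pair for 'max c^T x s.t. A x <= b, x >= 0' is:
  Dual:  min b^T y  s.t.  A^T y >= c,  y >= 0.

So the dual LP is:
  minimize  5y1 + 4y2 + 7y3 + 6y4
  subject to:
    y1 + 4y3 + y4 >= 3
    y2 + y3 + y4 >= 5
    y1, y2, y3, y4 >= 0

Solving the primal: x* = (0.75, 4).
  primal value c^T x* = 22.25.
Solving the dual: y* = (0, 4.25, 0.75, 0).
  dual value b^T y* = 22.25.
Strong duality: c^T x* = b^T y*. Confirmed.

22.25


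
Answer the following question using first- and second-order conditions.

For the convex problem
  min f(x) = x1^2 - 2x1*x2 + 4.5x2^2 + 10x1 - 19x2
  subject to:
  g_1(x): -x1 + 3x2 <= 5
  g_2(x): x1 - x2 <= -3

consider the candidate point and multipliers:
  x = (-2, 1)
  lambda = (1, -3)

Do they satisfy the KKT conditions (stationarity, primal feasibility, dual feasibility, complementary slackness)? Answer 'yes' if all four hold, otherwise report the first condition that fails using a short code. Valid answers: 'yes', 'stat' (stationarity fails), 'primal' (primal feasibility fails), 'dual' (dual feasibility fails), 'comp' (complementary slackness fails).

Gradient of f: grad f(x) = Q x + c = (4, -6)
Constraint values g_i(x) = a_i^T x - b_i:
  g_1((-2, 1)) = 0
  g_2((-2, 1)) = 0
Stationarity residual: grad f(x) + sum_i lambda_i a_i = (0, 0)
  -> stationarity OK
Primal feasibility (all g_i <= 0): OK
Dual feasibility (all lambda_i >= 0): FAILS
Complementary slackness (lambda_i * g_i(x) = 0 for all i): OK

Verdict: the first failing condition is dual_feasibility -> dual.

dual


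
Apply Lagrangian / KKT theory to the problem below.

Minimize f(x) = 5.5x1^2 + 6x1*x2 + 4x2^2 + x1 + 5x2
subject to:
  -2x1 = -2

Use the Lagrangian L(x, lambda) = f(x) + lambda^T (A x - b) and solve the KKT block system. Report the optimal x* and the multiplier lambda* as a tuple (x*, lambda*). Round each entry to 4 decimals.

Form the Lagrangian:
  L(x, lambda) = (1/2) x^T Q x + c^T x + lambda^T (A x - b)
Stationarity (grad_x L = 0): Q x + c + A^T lambda = 0.
Primal feasibility: A x = b.

This gives the KKT block system:
  [ Q   A^T ] [ x     ]   [-c ]
  [ A    0  ] [ lambda ] = [ b ]

Solving the linear system:
  x*      = (1, -1.375)
  lambda* = (1.875)
  f(x*)   = -1.0625

x* = (1, -1.375), lambda* = (1.875)


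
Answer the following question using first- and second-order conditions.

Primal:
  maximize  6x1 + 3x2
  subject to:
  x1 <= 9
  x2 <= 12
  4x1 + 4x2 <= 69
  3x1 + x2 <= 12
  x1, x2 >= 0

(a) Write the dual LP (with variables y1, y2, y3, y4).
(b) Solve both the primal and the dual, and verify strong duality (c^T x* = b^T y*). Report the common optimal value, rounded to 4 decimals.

The standard primal-dual pair for 'max c^T x s.t. A x <= b, x >= 0' is:
  Dual:  min b^T y  s.t.  A^T y >= c,  y >= 0.

So the dual LP is:
  minimize  9y1 + 12y2 + 69y3 + 12y4
  subject to:
    y1 + 4y3 + 3y4 >= 6
    y2 + 4y3 + y4 >= 3
    y1, y2, y3, y4 >= 0

Solving the primal: x* = (0, 12).
  primal value c^T x* = 36.
Solving the dual: y* = (0, 1, 0, 2).
  dual value b^T y* = 36.
Strong duality: c^T x* = b^T y*. Confirmed.

36


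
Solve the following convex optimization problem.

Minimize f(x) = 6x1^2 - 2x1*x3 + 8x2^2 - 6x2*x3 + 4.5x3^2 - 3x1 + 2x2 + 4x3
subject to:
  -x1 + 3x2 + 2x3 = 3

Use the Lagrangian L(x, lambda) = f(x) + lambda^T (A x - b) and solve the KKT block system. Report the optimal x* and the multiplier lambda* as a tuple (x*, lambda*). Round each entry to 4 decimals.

Form the Lagrangian:
  L(x, lambda) = (1/2) x^T Q x + c^T x + lambda^T (A x - b)
Stationarity (grad_x L = 0): Q x + c + A^T lambda = 0.
Primal feasibility: A x = b.

This gives the KKT block system:
  [ Q   A^T ] [ x     ]   [-c ]
  [ A    0  ] [ lambda ] = [ b ]

Solving the linear system:
  x*      = (0.1216, 0.628, 0.6187)
  lambda* = (-2.7787)
  f(x*)   = 5.8512

x* = (0.1216, 0.628, 0.6187), lambda* = (-2.7787)


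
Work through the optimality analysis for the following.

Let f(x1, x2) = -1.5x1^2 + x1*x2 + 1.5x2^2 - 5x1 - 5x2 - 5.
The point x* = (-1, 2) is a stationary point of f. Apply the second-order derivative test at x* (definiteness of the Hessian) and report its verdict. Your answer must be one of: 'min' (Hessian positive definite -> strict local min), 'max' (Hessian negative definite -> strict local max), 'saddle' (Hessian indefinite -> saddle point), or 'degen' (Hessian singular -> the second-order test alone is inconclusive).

Compute the Hessian H = grad^2 f:
  H = [[-3, 1], [1, 3]]
Verify stationarity: grad f(x*) = H x* + g = (0, 0).
Eigenvalues of H: -3.1623, 3.1623.
Eigenvalues have mixed signs, so H is indefinite -> x* is a saddle point.

saddle


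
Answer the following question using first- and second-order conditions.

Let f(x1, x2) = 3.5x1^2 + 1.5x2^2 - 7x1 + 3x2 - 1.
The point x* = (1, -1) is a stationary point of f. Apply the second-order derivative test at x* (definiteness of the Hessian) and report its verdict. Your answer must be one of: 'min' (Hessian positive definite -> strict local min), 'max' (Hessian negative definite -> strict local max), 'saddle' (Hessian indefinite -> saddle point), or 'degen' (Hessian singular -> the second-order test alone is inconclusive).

Compute the Hessian H = grad^2 f:
  H = [[7, 0], [0, 3]]
Verify stationarity: grad f(x*) = H x* + g = (0, 0).
Eigenvalues of H: 3, 7.
Both eigenvalues > 0, so H is positive definite -> x* is a strict local min.

min


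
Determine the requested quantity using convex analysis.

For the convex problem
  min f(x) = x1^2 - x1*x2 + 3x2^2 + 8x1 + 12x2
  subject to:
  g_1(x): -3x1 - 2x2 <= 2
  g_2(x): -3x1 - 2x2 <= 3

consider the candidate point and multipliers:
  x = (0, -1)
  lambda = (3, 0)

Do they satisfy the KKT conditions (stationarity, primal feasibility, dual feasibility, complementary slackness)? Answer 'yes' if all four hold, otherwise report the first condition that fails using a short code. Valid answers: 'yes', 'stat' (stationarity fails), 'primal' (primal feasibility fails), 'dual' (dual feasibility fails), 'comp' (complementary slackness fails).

Gradient of f: grad f(x) = Q x + c = (9, 6)
Constraint values g_i(x) = a_i^T x - b_i:
  g_1((0, -1)) = 0
  g_2((0, -1)) = -1
Stationarity residual: grad f(x) + sum_i lambda_i a_i = (0, 0)
  -> stationarity OK
Primal feasibility (all g_i <= 0): OK
Dual feasibility (all lambda_i >= 0): OK
Complementary slackness (lambda_i * g_i(x) = 0 for all i): OK

Verdict: yes, KKT holds.

yes


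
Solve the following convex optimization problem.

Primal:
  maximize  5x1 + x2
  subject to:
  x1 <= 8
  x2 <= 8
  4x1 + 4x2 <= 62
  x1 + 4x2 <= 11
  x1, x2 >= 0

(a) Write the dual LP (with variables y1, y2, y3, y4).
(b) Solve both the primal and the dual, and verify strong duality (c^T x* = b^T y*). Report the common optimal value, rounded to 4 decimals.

The standard primal-dual pair for 'max c^T x s.t. A x <= b, x >= 0' is:
  Dual:  min b^T y  s.t.  A^T y >= c,  y >= 0.

So the dual LP is:
  minimize  8y1 + 8y2 + 62y3 + 11y4
  subject to:
    y1 + 4y3 + y4 >= 5
    y2 + 4y3 + 4y4 >= 1
    y1, y2, y3, y4 >= 0

Solving the primal: x* = (8, 0.75).
  primal value c^T x* = 40.75.
Solving the dual: y* = (4.75, 0, 0, 0.25).
  dual value b^T y* = 40.75.
Strong duality: c^T x* = b^T y*. Confirmed.

40.75


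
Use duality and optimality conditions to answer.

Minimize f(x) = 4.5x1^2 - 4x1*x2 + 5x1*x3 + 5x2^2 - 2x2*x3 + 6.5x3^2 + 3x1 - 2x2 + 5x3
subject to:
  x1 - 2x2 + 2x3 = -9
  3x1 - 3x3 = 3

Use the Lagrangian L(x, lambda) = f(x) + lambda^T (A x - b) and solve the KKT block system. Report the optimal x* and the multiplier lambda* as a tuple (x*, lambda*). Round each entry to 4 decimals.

Form the Lagrangian:
  L(x, lambda) = (1/2) x^T Q x + c^T x + lambda^T (A x - b)
Stationarity (grad_x L = 0): Q x + c + A^T lambda = 0.
Primal feasibility: A x = b.

This gives the KKT block system:
  [ Q   A^T ] [ x     ]   [-c ]
  [ A    0  ] [ lambda ] = [ b ]

Solving the linear system:
  x*      = (-0.589, 2.6164, -1.589)
  lambda* = (14.8493, 1.9543)
  f(x*)   = 56.4178

x* = (-0.589, 2.6164, -1.589), lambda* = (14.8493, 1.9543)


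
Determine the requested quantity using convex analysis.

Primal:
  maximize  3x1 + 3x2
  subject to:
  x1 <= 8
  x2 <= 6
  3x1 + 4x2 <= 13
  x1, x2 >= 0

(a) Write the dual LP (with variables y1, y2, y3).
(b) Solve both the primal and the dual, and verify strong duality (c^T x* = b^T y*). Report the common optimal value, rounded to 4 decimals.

The standard primal-dual pair for 'max c^T x s.t. A x <= b, x >= 0' is:
  Dual:  min b^T y  s.t.  A^T y >= c,  y >= 0.

So the dual LP is:
  minimize  8y1 + 6y2 + 13y3
  subject to:
    y1 + 3y3 >= 3
    y2 + 4y3 >= 3
    y1, y2, y3 >= 0

Solving the primal: x* = (4.3333, 0).
  primal value c^T x* = 13.
Solving the dual: y* = (0, 0, 1).
  dual value b^T y* = 13.
Strong duality: c^T x* = b^T y*. Confirmed.

13


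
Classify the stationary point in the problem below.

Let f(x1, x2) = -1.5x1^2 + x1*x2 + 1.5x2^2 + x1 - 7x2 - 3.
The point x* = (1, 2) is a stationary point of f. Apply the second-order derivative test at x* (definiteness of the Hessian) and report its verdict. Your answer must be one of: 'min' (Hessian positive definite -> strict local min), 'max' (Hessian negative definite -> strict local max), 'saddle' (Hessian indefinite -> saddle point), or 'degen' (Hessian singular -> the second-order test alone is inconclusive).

Compute the Hessian H = grad^2 f:
  H = [[-3, 1], [1, 3]]
Verify stationarity: grad f(x*) = H x* + g = (0, 0).
Eigenvalues of H: -3.1623, 3.1623.
Eigenvalues have mixed signs, so H is indefinite -> x* is a saddle point.

saddle


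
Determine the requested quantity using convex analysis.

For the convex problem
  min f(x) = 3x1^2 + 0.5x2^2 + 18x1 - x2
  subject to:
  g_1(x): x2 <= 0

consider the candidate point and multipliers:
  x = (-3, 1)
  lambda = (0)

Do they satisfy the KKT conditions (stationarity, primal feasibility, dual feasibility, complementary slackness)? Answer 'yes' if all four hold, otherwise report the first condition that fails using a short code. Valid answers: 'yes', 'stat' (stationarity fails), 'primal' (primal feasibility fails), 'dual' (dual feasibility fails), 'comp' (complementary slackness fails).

Gradient of f: grad f(x) = Q x + c = (0, 0)
Constraint values g_i(x) = a_i^T x - b_i:
  g_1((-3, 1)) = 1
Stationarity residual: grad f(x) + sum_i lambda_i a_i = (0, 0)
  -> stationarity OK
Primal feasibility (all g_i <= 0): FAILS
Dual feasibility (all lambda_i >= 0): OK
Complementary slackness (lambda_i * g_i(x) = 0 for all i): OK

Verdict: the first failing condition is primal_feasibility -> primal.

primal


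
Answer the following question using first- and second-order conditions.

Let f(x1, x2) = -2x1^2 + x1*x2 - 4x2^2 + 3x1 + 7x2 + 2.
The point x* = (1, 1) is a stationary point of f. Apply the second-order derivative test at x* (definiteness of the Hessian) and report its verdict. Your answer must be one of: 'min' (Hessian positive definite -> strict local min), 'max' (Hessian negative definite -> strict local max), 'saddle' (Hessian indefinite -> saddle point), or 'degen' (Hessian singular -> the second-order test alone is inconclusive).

Compute the Hessian H = grad^2 f:
  H = [[-4, 1], [1, -8]]
Verify stationarity: grad f(x*) = H x* + g = (0, 0).
Eigenvalues of H: -8.2361, -3.7639.
Both eigenvalues < 0, so H is negative definite -> x* is a strict local max.

max


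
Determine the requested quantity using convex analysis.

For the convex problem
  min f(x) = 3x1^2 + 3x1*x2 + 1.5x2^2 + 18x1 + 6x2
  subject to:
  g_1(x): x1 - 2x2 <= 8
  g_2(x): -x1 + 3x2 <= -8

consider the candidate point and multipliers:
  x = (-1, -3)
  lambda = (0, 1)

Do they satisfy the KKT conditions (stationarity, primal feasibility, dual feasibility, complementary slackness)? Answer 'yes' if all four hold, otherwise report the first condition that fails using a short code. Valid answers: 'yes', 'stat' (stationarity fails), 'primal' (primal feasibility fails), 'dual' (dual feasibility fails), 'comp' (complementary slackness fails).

Gradient of f: grad f(x) = Q x + c = (3, -6)
Constraint values g_i(x) = a_i^T x - b_i:
  g_1((-1, -3)) = -3
  g_2((-1, -3)) = 0
Stationarity residual: grad f(x) + sum_i lambda_i a_i = (2, -3)
  -> stationarity FAILS
Primal feasibility (all g_i <= 0): OK
Dual feasibility (all lambda_i >= 0): OK
Complementary slackness (lambda_i * g_i(x) = 0 for all i): OK

Verdict: the first failing condition is stationarity -> stat.

stat


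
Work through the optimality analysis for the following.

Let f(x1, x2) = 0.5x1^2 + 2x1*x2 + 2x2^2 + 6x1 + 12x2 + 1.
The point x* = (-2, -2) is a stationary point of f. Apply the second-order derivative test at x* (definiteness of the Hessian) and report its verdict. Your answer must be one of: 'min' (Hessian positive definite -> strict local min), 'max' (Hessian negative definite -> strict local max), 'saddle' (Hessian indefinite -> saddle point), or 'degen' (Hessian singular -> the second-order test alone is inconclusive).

Compute the Hessian H = grad^2 f:
  H = [[1, 2], [2, 4]]
Verify stationarity: grad f(x*) = H x* + g = (0, 0).
Eigenvalues of H: 0, 5.
H has a zero eigenvalue (singular; positive semidefinite but not definite), so H is neither positive definite, negative definite, nor indefinite. The second-order test alone is inconclusive -> degen.
(Indeed, f is constant along the null direction of H through x*, so x* is not a strict local extremum.)

degen


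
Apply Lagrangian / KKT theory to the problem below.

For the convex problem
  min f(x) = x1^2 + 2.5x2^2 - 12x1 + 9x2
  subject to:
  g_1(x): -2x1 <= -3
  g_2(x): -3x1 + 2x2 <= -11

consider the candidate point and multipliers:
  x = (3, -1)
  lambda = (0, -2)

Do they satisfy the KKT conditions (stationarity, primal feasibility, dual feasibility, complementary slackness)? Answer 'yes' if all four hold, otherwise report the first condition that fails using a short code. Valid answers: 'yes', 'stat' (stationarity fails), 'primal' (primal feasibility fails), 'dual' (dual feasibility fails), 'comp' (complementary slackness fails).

Gradient of f: grad f(x) = Q x + c = (-6, 4)
Constraint values g_i(x) = a_i^T x - b_i:
  g_1((3, -1)) = -3
  g_2((3, -1)) = 0
Stationarity residual: grad f(x) + sum_i lambda_i a_i = (0, 0)
  -> stationarity OK
Primal feasibility (all g_i <= 0): OK
Dual feasibility (all lambda_i >= 0): FAILS
Complementary slackness (lambda_i * g_i(x) = 0 for all i): OK

Verdict: the first failing condition is dual_feasibility -> dual.

dual


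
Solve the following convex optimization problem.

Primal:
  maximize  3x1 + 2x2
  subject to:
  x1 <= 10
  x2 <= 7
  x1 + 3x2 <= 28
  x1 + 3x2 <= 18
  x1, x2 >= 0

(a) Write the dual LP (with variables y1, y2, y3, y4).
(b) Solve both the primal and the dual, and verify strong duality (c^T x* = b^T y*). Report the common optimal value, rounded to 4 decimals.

The standard primal-dual pair for 'max c^T x s.t. A x <= b, x >= 0' is:
  Dual:  min b^T y  s.t.  A^T y >= c,  y >= 0.

So the dual LP is:
  minimize  10y1 + 7y2 + 28y3 + 18y4
  subject to:
    y1 + y3 + y4 >= 3
    y2 + 3y3 + 3y4 >= 2
    y1, y2, y3, y4 >= 0

Solving the primal: x* = (10, 2.6667).
  primal value c^T x* = 35.3333.
Solving the dual: y* = (2.3333, 0, 0, 0.6667).
  dual value b^T y* = 35.3333.
Strong duality: c^T x* = b^T y*. Confirmed.

35.3333


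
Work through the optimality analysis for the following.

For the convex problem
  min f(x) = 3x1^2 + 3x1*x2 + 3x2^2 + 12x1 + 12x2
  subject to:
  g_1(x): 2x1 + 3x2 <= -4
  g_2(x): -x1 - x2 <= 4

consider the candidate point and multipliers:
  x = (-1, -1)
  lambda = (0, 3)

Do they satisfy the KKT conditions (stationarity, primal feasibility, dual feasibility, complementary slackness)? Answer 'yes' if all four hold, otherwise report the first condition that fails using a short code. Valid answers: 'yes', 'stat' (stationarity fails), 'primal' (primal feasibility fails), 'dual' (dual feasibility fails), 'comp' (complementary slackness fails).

Gradient of f: grad f(x) = Q x + c = (3, 3)
Constraint values g_i(x) = a_i^T x - b_i:
  g_1((-1, -1)) = -1
  g_2((-1, -1)) = -2
Stationarity residual: grad f(x) + sum_i lambda_i a_i = (0, 0)
  -> stationarity OK
Primal feasibility (all g_i <= 0): OK
Dual feasibility (all lambda_i >= 0): OK
Complementary slackness (lambda_i * g_i(x) = 0 for all i): FAILS

Verdict: the first failing condition is complementary_slackness -> comp.

comp


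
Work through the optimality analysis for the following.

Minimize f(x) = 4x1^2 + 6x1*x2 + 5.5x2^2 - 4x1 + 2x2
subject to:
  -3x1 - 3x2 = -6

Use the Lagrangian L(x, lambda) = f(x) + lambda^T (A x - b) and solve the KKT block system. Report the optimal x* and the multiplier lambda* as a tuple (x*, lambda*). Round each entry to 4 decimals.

Form the Lagrangian:
  L(x, lambda) = (1/2) x^T Q x + c^T x + lambda^T (A x - b)
Stationarity (grad_x L = 0): Q x + c + A^T lambda = 0.
Primal feasibility: A x = b.

This gives the KKT block system:
  [ Q   A^T ] [ x     ]   [-c ]
  [ A    0  ] [ lambda ] = [ b ]

Solving the linear system:
  x*      = (2.2857, -0.2857)
  lambda* = (4.1905)
  f(x*)   = 7.7143

x* = (2.2857, -0.2857), lambda* = (4.1905)


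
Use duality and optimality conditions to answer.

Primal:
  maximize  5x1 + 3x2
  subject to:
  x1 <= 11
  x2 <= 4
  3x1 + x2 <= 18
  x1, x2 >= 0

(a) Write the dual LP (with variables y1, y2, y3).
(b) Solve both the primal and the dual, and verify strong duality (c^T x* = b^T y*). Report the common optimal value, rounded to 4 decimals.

The standard primal-dual pair for 'max c^T x s.t. A x <= b, x >= 0' is:
  Dual:  min b^T y  s.t.  A^T y >= c,  y >= 0.

So the dual LP is:
  minimize  11y1 + 4y2 + 18y3
  subject to:
    y1 + 3y3 >= 5
    y2 + y3 >= 3
    y1, y2, y3 >= 0

Solving the primal: x* = (4.6667, 4).
  primal value c^T x* = 35.3333.
Solving the dual: y* = (0, 1.3333, 1.6667).
  dual value b^T y* = 35.3333.
Strong duality: c^T x* = b^T y*. Confirmed.

35.3333


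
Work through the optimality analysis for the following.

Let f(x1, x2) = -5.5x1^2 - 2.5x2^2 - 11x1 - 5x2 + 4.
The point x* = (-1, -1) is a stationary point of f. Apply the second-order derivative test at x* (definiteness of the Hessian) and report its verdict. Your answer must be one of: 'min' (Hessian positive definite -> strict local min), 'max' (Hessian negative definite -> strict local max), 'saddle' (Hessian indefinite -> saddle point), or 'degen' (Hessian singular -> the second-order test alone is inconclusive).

Compute the Hessian H = grad^2 f:
  H = [[-11, 0], [0, -5]]
Verify stationarity: grad f(x*) = H x* + g = (0, 0).
Eigenvalues of H: -11, -5.
Both eigenvalues < 0, so H is negative definite -> x* is a strict local max.

max
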